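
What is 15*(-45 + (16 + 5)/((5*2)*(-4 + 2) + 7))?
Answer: -9090/13 ≈ -699.23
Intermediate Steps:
15*(-45 + (16 + 5)/((5*2)*(-4 + 2) + 7)) = 15*(-45 + 21/(10*(-2) + 7)) = 15*(-45 + 21/(-20 + 7)) = 15*(-45 + 21/(-13)) = 15*(-45 + 21*(-1/13)) = 15*(-45 - 21/13) = 15*(-606/13) = -9090/13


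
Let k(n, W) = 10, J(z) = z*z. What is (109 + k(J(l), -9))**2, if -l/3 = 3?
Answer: 14161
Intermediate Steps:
l = -9 (l = -3*3 = -9)
J(z) = z**2
(109 + k(J(l), -9))**2 = (109 + 10)**2 = 119**2 = 14161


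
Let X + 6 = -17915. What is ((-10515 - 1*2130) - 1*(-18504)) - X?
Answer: 23780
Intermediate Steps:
X = -17921 (X = -6 - 17915 = -17921)
((-10515 - 1*2130) - 1*(-18504)) - X = ((-10515 - 1*2130) - 1*(-18504)) - 1*(-17921) = ((-10515 - 2130) + 18504) + 17921 = (-12645 + 18504) + 17921 = 5859 + 17921 = 23780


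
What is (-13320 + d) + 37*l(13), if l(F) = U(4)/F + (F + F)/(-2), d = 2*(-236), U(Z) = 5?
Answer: -185364/13 ≈ -14259.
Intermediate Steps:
d = -472
l(F) = -F + 5/F (l(F) = 5/F + (F + F)/(-2) = 5/F + (2*F)*(-1/2) = 5/F - F = -F + 5/F)
(-13320 + d) + 37*l(13) = (-13320 - 472) + 37*(-1*13 + 5/13) = -13792 + 37*(-13 + 5*(1/13)) = -13792 + 37*(-13 + 5/13) = -13792 + 37*(-164/13) = -13792 - 6068/13 = -185364/13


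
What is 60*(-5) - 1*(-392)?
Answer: 92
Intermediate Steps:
60*(-5) - 1*(-392) = -300 + 392 = 92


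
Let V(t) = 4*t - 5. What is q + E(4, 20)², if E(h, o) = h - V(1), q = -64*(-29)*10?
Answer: 18585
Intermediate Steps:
q = 18560 (q = 1856*10 = 18560)
V(t) = -5 + 4*t
E(h, o) = 1 + h (E(h, o) = h - (-5 + 4*1) = h - (-5 + 4) = h - 1*(-1) = h + 1 = 1 + h)
q + E(4, 20)² = 18560 + (1 + 4)² = 18560 + 5² = 18560 + 25 = 18585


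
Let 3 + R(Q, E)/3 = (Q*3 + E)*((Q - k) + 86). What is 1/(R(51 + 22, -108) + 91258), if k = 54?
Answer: 1/126214 ≈ 7.9231e-6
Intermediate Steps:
R(Q, E) = -9 + 3*(32 + Q)*(E + 3*Q) (R(Q, E) = -9 + 3*((Q*3 + E)*((Q - 1*54) + 86)) = -9 + 3*((3*Q + E)*((Q - 54) + 86)) = -9 + 3*((E + 3*Q)*((-54 + Q) + 86)) = -9 + 3*((E + 3*Q)*(32 + Q)) = -9 + 3*((32 + Q)*(E + 3*Q)) = -9 + 3*(32 + Q)*(E + 3*Q))
1/(R(51 + 22, -108) + 91258) = 1/((-9 + 9*(51 + 22)**2 + 96*(-108) + 288*(51 + 22) + 3*(-108)*(51 + 22)) + 91258) = 1/((-9 + 9*73**2 - 10368 + 288*73 + 3*(-108)*73) + 91258) = 1/((-9 + 9*5329 - 10368 + 21024 - 23652) + 91258) = 1/((-9 + 47961 - 10368 + 21024 - 23652) + 91258) = 1/(34956 + 91258) = 1/126214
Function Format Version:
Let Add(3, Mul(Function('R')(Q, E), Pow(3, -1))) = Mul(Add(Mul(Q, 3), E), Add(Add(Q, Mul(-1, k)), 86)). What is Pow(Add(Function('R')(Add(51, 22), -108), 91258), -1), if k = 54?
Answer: Rational(1, 126214) ≈ 7.9231e-6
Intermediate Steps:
Function('R')(Q, E) = Add(-9, Mul(3, Add(32, Q), Add(E, Mul(3, Q)))) (Function('R')(Q, E) = Add(-9, Mul(3, Mul(Add(Mul(Q, 3), E), Add(Add(Q, Mul(-1, 54)), 86)))) = Add(-9, Mul(3, Mul(Add(Mul(3, Q), E), Add(Add(Q, -54), 86)))) = Add(-9, Mul(3, Mul(Add(E, Mul(3, Q)), Add(Add(-54, Q), 86)))) = Add(-9, Mul(3, Mul(Add(E, Mul(3, Q)), Add(32, Q)))) = Add(-9, Mul(3, Mul(Add(32, Q), Add(E, Mul(3, Q))))) = Add(-9, Mul(3, Add(32, Q), Add(E, Mul(3, Q)))))
Pow(Add(Function('R')(Add(51, 22), -108), 91258), -1) = Pow(Add(Add(-9, Mul(9, Pow(Add(51, 22), 2)), Mul(96, -108), Mul(288, Add(51, 22)), Mul(3, -108, Add(51, 22))), 91258), -1) = Pow(Add(Add(-9, Mul(9, Pow(73, 2)), -10368, Mul(288, 73), Mul(3, -108, 73)), 91258), -1) = Pow(Add(Add(-9, Mul(9, 5329), -10368, 21024, -23652), 91258), -1) = Pow(Add(Add(-9, 47961, -10368, 21024, -23652), 91258), -1) = Pow(Add(34956, 91258), -1) = Pow(126214, -1) = Rational(1, 126214)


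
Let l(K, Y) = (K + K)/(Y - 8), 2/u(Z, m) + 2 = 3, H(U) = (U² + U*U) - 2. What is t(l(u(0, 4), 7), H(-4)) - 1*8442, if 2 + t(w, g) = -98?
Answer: -8542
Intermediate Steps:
H(U) = -2 + 2*U² (H(U) = (U² + U²) - 2 = 2*U² - 2 = -2 + 2*U²)
u(Z, m) = 2 (u(Z, m) = 2/(-2 + 3) = 2/1 = 2*1 = 2)
l(K, Y) = 2*K/(-8 + Y) (l(K, Y) = (2*K)/(-8 + Y) = 2*K/(-8 + Y))
t(w, g) = -100 (t(w, g) = -2 - 98 = -100)
t(l(u(0, 4), 7), H(-4)) - 1*8442 = -100 - 1*8442 = -100 - 8442 = -8542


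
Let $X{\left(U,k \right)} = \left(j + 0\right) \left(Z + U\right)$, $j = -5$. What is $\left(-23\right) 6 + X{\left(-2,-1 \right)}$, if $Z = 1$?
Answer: $-133$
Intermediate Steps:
$X{\left(U,k \right)} = -5 - 5 U$ ($X{\left(U,k \right)} = \left(-5 + 0\right) \left(1 + U\right) = - 5 \left(1 + U\right) = -5 - 5 U$)
$\left(-23\right) 6 + X{\left(-2,-1 \right)} = \left(-23\right) 6 - -5 = -138 + \left(-5 + 10\right) = -138 + 5 = -133$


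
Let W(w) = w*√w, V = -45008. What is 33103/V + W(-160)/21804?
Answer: -33103/45008 - 160*I*√10/5451 ≈ -0.73549 - 0.092821*I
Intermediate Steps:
W(w) = w^(3/2)
33103/V + W(-160)/21804 = 33103/(-45008) + (-160)^(3/2)/21804 = 33103*(-1/45008) - 640*I*√10*(1/21804) = -33103/45008 - 160*I*√10/5451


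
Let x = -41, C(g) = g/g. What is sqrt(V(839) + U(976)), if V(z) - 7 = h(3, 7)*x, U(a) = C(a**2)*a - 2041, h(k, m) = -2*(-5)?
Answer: 2*I*sqrt(367) ≈ 38.315*I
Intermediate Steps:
C(g) = 1
h(k, m) = 10
U(a) = -2041 + a (U(a) = 1*a - 2041 = a - 2041 = -2041 + a)
V(z) = -403 (V(z) = 7 + 10*(-41) = 7 - 410 = -403)
sqrt(V(839) + U(976)) = sqrt(-403 + (-2041 + 976)) = sqrt(-403 - 1065) = sqrt(-1468) = 2*I*sqrt(367)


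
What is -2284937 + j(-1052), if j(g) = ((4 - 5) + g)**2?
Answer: -1176128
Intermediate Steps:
j(g) = (-1 + g)**2
-2284937 + j(-1052) = -2284937 + (-1 - 1052)**2 = -2284937 + (-1053)**2 = -2284937 + 1108809 = -1176128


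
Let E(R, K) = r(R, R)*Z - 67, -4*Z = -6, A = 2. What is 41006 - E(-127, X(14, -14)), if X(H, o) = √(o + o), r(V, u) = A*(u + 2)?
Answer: 41448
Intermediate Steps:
Z = 3/2 (Z = -¼*(-6) = 3/2 ≈ 1.5000)
r(V, u) = 4 + 2*u (r(V, u) = 2*(u + 2) = 2*(2 + u) = 4 + 2*u)
X(H, o) = √2*√o (X(H, o) = √(2*o) = √2*√o)
E(R, K) = -61 + 3*R (E(R, K) = (4 + 2*R)*(3/2) - 67 = (6 + 3*R) - 67 = -61 + 3*R)
41006 - E(-127, X(14, -14)) = 41006 - (-61 + 3*(-127)) = 41006 - (-61 - 381) = 41006 - 1*(-442) = 41006 + 442 = 41448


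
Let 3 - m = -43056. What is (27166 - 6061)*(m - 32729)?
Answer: 218014650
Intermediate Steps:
m = 43059 (m = 3 - 1*(-43056) = 3 + 43056 = 43059)
(27166 - 6061)*(m - 32729) = (27166 - 6061)*(43059 - 32729) = 21105*10330 = 218014650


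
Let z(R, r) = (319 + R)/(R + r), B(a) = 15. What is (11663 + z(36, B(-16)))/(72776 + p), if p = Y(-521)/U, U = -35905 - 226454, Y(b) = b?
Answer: 52049227104/324588464785 ≈ 0.16035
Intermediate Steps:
U = -262359
z(R, r) = (319 + R)/(R + r)
p = 521/262359 (p = -521/(-262359) = -521*(-1/262359) = 521/262359 ≈ 0.0019858)
(11663 + z(36, B(-16)))/(72776 + p) = (11663 + (319 + 36)/(36 + 15))/(72776 + 521/262359) = (11663 + 355/51)/(19093439105/262359) = (11663 + (1/51)*355)*(262359/19093439105) = (11663 + 355/51)*(262359/19093439105) = (595168/51)*(262359/19093439105) = 52049227104/324588464785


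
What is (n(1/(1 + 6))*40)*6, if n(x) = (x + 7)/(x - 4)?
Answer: -4000/9 ≈ -444.44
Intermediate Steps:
n(x) = (7 + x)/(-4 + x)
(n(1/(1 + 6))*40)*6 = (((7 + 1/(1 + 6))/(-4 + 1/(1 + 6)))*40)*6 = (((7 + 1/7)/(-4 + 1/7))*40)*6 = (((7 + ⅐)/(-4 + ⅐))*40)*6 = (((50/7)/(-27/7))*40)*6 = (-7/27*50/7*40)*6 = -50/27*40*6 = -2000/27*6 = -4000/9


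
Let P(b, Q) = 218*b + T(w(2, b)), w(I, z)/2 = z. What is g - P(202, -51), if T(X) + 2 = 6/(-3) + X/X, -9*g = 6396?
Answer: -134231/3 ≈ -44744.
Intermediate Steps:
g = -2132/3 (g = -⅑*6396 = -2132/3 ≈ -710.67)
w(I, z) = 2*z
T(X) = -3 (T(X) = -2 + (6/(-3) + X/X) = -2 + (6*(-⅓) + 1) = -2 + (-2 + 1) = -2 - 1 = -3)
P(b, Q) = -3 + 218*b (P(b, Q) = 218*b - 3 = -3 + 218*b)
g - P(202, -51) = -2132/3 - (-3 + 218*202) = -2132/3 - (-3 + 44036) = -2132/3 - 1*44033 = -2132/3 - 44033 = -134231/3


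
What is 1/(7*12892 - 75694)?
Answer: 1/14550 ≈ 6.8729e-5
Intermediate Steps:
1/(7*12892 - 75694) = 1/(90244 - 75694) = 1/14550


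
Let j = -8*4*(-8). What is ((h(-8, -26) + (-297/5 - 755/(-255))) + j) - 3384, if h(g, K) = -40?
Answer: -822232/255 ≈ -3224.4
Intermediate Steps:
j = 256 (j = -32*(-8) = 256)
((h(-8, -26) + (-297/5 - 755/(-255))) + j) - 3384 = ((-40 + (-297/5 - 755/(-255))) + 256) - 3384 = ((-40 + (-297*1/5 - 755*(-1/255))) + 256) - 3384 = ((-40 + (-297/5 + 151/51)) + 256) - 3384 = ((-40 - 14392/255) + 256) - 3384 = (-24592/255 + 256) - 3384 = 40688/255 - 3384 = -822232/255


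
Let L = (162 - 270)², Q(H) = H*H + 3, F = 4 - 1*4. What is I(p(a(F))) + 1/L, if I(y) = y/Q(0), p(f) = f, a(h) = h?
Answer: 1/11664 ≈ 8.5734e-5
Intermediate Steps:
F = 0 (F = 4 - 4 = 0)
Q(H) = 3 + H² (Q(H) = H² + 3 = 3 + H²)
L = 11664 (L = (-108)² = 11664)
I(y) = y/3 (I(y) = y/(3 + 0²) = y/(3 + 0) = y/3)
I(p(a(F))) + 1/L = (⅓)*0 + 1/11664 = 0 + 1/11664 = 1/11664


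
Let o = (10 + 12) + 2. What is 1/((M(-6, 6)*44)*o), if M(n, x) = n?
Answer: -1/6336 ≈ -0.00015783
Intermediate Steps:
o = 24 (o = 22 + 2 = 24)
1/((M(-6, 6)*44)*o) = 1/(-6*44*24) = 1/(-264*24) = 1/(-6336) = -1/6336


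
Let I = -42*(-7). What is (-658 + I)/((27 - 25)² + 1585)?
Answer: -52/227 ≈ -0.22907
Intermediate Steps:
I = 294
(-658 + I)/((27 - 25)² + 1585) = (-658 + 294)/((27 - 25)² + 1585) = -364/(2² + 1585) = -364/(4 + 1585) = -364/1589 = -364*1/1589 = -52/227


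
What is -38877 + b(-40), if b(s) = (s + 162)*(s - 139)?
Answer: -60715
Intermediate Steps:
b(s) = (-139 + s)*(162 + s) (b(s) = (162 + s)*(-139 + s) = (-139 + s)*(162 + s))
-38877 + b(-40) = -38877 + (-22518 + (-40)² + 23*(-40)) = -38877 + (-22518 + 1600 - 920) = -38877 - 21838 = -60715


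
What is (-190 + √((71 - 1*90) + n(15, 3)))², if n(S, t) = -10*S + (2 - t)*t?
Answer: 35928 - 760*I*√43 ≈ 35928.0 - 4983.7*I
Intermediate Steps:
n(S, t) = -10*S + t*(2 - t)
(-190 + √((71 - 1*90) + n(15, 3)))² = (-190 + √((71 - 1*90) + (-1*3² - 10*15 + 2*3)))² = (-190 + √((71 - 90) + (-1*9 - 150 + 6)))² = (-190 + √(-19 + (-9 - 150 + 6)))² = (-190 + √(-19 - 153))² = (-190 + √(-172))² = (-190 + 2*I*√43)²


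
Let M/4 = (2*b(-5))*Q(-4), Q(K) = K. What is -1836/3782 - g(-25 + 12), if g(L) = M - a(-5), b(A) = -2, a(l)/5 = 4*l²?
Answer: 823558/1891 ≈ 435.51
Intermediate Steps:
a(l) = 20*l² (a(l) = 5*(4*l²) = 20*l²)
M = 64 (M = 4*((2*(-2))*(-4)) = 4*(-4*(-4)) = 4*16 = 64)
g(L) = -436 (g(L) = 64 - 20*(-5)² = 64 - 20*25 = 64 - 1*500 = 64 - 500 = -436)
-1836/3782 - g(-25 + 12) = -1836/3782 - 1*(-436) = -1836*1/3782 + 436 = -918/1891 + 436 = 823558/1891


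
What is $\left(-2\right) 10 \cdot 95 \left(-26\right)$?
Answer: $49400$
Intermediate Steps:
$\left(-2\right) 10 \cdot 95 \left(-26\right) = \left(-20\right) 95 \left(-26\right) = \left(-1900\right) \left(-26\right) = 49400$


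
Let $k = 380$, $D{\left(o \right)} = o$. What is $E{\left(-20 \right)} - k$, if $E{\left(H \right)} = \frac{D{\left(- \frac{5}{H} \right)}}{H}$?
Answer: $- \frac{30401}{80} \approx -380.01$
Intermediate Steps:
$E{\left(H \right)} = - \frac{5}{H^{2}}$ ($E{\left(H \right)} = \frac{\left(-5\right) \frac{1}{H}}{H} = - \frac{5}{H^{2}}$)
$E{\left(-20 \right)} - k = - \frac{5}{400} - 380 = \left(-5\right) \frac{1}{400} - 380 = - \frac{1}{80} - 380 = - \frac{30401}{80}$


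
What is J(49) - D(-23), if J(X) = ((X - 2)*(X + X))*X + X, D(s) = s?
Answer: 225766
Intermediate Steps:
J(X) = X + 2*X²*(-2 + X) (J(X) = ((-2 + X)*(2*X))*X + X = (2*X*(-2 + X))*X + X = 2*X²*(-2 + X) + X = X + 2*X²*(-2 + X))
J(49) - D(-23) = 49*(1 - 4*49 + 2*49²) - 1*(-23) = 49*(1 - 196 + 2*2401) + 23 = 49*(1 - 196 + 4802) + 23 = 49*4607 + 23 = 225743 + 23 = 225766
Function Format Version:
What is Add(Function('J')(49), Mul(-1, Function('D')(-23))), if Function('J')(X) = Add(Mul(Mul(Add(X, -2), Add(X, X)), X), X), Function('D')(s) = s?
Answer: 225766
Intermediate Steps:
Function('J')(X) = Add(X, Mul(2, Pow(X, 2), Add(-2, X))) (Function('J')(X) = Add(Mul(Mul(Add(-2, X), Mul(2, X)), X), X) = Add(Mul(Mul(2, X, Add(-2, X)), X), X) = Add(Mul(2, Pow(X, 2), Add(-2, X)), X) = Add(X, Mul(2, Pow(X, 2), Add(-2, X))))
Add(Function('J')(49), Mul(-1, Function('D')(-23))) = Add(Mul(49, Add(1, Mul(-4, 49), Mul(2, Pow(49, 2)))), Mul(-1, -23)) = Add(Mul(49, Add(1, -196, Mul(2, 2401))), 23) = Add(Mul(49, Add(1, -196, 4802)), 23) = Add(Mul(49, 4607), 23) = Add(225743, 23) = 225766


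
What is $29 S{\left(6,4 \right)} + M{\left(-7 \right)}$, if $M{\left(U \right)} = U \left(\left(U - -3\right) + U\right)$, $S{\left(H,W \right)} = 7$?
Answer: $280$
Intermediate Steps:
$M{\left(U \right)} = U \left(3 + 2 U\right)$ ($M{\left(U \right)} = U \left(\left(U + 3\right) + U\right) = U \left(\left(3 + U\right) + U\right) = U \left(3 + 2 U\right)$)
$29 S{\left(6,4 \right)} + M{\left(-7 \right)} = 29 \cdot 7 - 7 \left(3 + 2 \left(-7\right)\right) = 203 - 7 \left(3 - 14\right) = 203 - -77 = 203 + 77 = 280$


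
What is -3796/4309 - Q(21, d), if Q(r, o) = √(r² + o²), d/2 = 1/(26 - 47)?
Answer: -3796/4309 - √194485/21 ≈ -21.881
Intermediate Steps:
d = -2/21 (d = 2/(26 - 47) = 2/(-21) = 2*(-1/21) = -2/21 ≈ -0.095238)
Q(r, o) = √(o² + r²)
-3796/4309 - Q(21, d) = -3796/4309 - √((-2/21)² + 21²) = -3796*1/4309 - √(4/441 + 441) = -3796/4309 - √(194485/441) = -3796/4309 - √194485/21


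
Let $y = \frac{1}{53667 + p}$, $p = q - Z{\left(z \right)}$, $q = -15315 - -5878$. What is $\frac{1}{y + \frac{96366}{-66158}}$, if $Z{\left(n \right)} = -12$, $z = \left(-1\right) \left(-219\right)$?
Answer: $- \frac{1463481118}{2131679207} \approx -0.68654$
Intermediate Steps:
$z = 219$
$q = -9437$ ($q = -15315 + 5878 = -9437$)
$p = -9425$ ($p = -9437 - -12 = -9437 + 12 = -9425$)
$y = \frac{1}{44242}$ ($y = \frac{1}{53667 - 9425} = \frac{1}{44242} \approx 2.2603 \cdot 10^{-5}$)
$\frac{1}{y + \frac{96366}{-66158}} = \frac{1}{\frac{1}{44242} + \frac{96366}{-66158}} = \frac{1}{\frac{1}{44242} + 96366 \left(- \frac{1}{66158}\right)} = \frac{1}{\frac{1}{44242} - \frac{48183}{33079}} = \frac{1}{- \frac{2131679207}{1463481118}} = - \frac{1463481118}{2131679207}$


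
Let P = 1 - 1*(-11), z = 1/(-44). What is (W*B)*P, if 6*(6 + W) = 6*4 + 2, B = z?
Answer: 5/11 ≈ 0.45455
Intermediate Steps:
z = -1/44 ≈ -0.022727
B = -1/44 ≈ -0.022727
P = 12 (P = 1 + 11 = 12)
W = -5/3 (W = -6 + (6*4 + 2)/6 = -6 + (24 + 2)/6 = -6 + (⅙)*26 = -6 + 13/3 = -5/3 ≈ -1.6667)
(W*B)*P = -5/3*(-1/44)*12 = (5/132)*12 = 5/11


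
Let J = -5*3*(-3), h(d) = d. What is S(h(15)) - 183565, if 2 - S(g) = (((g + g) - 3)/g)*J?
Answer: -183644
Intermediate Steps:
J = 45 (J = -15*(-3) = 45)
S(g) = 2 - 45*(-3 + 2*g)/g (S(g) = 2 - ((g + g) - 3)/g*45 = 2 - (2*g - 3)/g*45 = 2 - (-3 + 2*g)/g*45 = 2 - 45*(-3 + 2*g)/g)
S(h(15)) - 183565 = (-88 + 135/15) - 183565 = (-88 + 135*(1/15)) - 183565 = (-88 + 9) - 183565 = -79 - 183565 = -183644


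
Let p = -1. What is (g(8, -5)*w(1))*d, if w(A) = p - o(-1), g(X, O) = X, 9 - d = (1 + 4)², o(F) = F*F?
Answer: 256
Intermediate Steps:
o(F) = F²
d = -16 (d = 9 - (1 + 4)² = 9 - 1*5² = 9 - 1*25 = 9 - 25 = -16)
w(A) = -2 (w(A) = -1 - 1*(-1)² = -1 - 1*1 = -1 - 1 = -2)
(g(8, -5)*w(1))*d = (8*(-2))*(-16) = -16*(-16) = 256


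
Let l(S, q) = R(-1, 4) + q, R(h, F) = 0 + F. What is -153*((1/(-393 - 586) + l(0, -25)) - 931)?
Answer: 142597377/979 ≈ 1.4566e+5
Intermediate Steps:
R(h, F) = F
l(S, q) = 4 + q
-153*((1/(-393 - 586) + l(0, -25)) - 931) = -153*((1/(-393 - 586) + (4 - 25)) - 931) = -153*((1/(-979) - 21) - 931) = -153*((-1/979 - 21) - 931) = -153*(-20560/979 - 931) = -153*(-932009/979) = 142597377/979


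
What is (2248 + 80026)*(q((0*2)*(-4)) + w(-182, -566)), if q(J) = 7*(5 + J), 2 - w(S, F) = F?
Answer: 49611222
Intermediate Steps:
w(S, F) = 2 - F
q(J) = 35 + 7*J
(2248 + 80026)*(q((0*2)*(-4)) + w(-182, -566)) = (2248 + 80026)*((35 + 7*((0*2)*(-4))) + (2 - 1*(-566))) = 82274*((35 + 7*(0*(-4))) + (2 + 566)) = 82274*((35 + 7*0) + 568) = 82274*((35 + 0) + 568) = 82274*(35 + 568) = 82274*603 = 49611222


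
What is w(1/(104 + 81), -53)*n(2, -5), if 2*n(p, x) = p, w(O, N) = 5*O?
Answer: 1/37 ≈ 0.027027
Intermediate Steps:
n(p, x) = p/2
w(1/(104 + 81), -53)*n(2, -5) = (5/(104 + 81))*((½)*2) = (5/185)*1 = (5*(1/185))*1 = (1/37)*1 = 1/37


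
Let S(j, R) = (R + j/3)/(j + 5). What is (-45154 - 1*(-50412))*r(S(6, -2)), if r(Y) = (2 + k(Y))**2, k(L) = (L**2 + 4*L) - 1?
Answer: 5258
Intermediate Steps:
k(L) = -1 + L**2 + 4*L
S(j, R) = (R + j/3)/(5 + j) (S(j, R) = (R + j*(1/3))/(5 + j) = (R + j/3)/(5 + j))
r(Y) = (1 + Y**2 + 4*Y)**2 (r(Y) = (2 + (-1 + Y**2 + 4*Y))**2 = (1 + Y**2 + 4*Y)**2)
(-45154 - 1*(-50412))*r(S(6, -2)) = (-45154 - 1*(-50412))*(1 + ((-2 + (1/3)*6)/(5 + 6))**2 + 4*((-2 + (1/3)*6)/(5 + 6)))**2 = (-45154 + 50412)*(1 + ((-2 + 2)/11)**2 + 4*((-2 + 2)/11))**2 = 5258*(1 + ((1/11)*0)**2 + 4*((1/11)*0))**2 = 5258*(1 + 0**2 + 4*0)**2 = 5258*(1 + 0 + 0)**2 = 5258*1**2 = 5258*1 = 5258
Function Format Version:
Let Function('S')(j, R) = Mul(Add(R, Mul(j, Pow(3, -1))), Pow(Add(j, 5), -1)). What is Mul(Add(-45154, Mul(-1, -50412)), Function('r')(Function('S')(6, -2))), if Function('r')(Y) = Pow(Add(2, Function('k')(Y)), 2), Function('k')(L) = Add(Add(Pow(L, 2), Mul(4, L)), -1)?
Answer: 5258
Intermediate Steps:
Function('k')(L) = Add(-1, Pow(L, 2), Mul(4, L))
Function('S')(j, R) = Mul(Pow(Add(5, j), -1), Add(R, Mul(Rational(1, 3), j))) (Function('S')(j, R) = Mul(Add(R, Mul(j, Rational(1, 3))), Pow(Add(5, j), -1)) = Mul(Add(R, Mul(Rational(1, 3), j)), Pow(Add(5, j), -1)) = Mul(Pow(Add(5, j), -1), Add(R, Mul(Rational(1, 3), j))))
Function('r')(Y) = Pow(Add(1, Pow(Y, 2), Mul(4, Y)), 2) (Function('r')(Y) = Pow(Add(2, Add(-1, Pow(Y, 2), Mul(4, Y))), 2) = Pow(Add(1, Pow(Y, 2), Mul(4, Y)), 2))
Mul(Add(-45154, Mul(-1, -50412)), Function('r')(Function('S')(6, -2))) = Mul(Add(-45154, Mul(-1, -50412)), Pow(Add(1, Pow(Mul(Pow(Add(5, 6), -1), Add(-2, Mul(Rational(1, 3), 6))), 2), Mul(4, Mul(Pow(Add(5, 6), -1), Add(-2, Mul(Rational(1, 3), 6))))), 2)) = Mul(Add(-45154, 50412), Pow(Add(1, Pow(Mul(Pow(11, -1), Add(-2, 2)), 2), Mul(4, Mul(Pow(11, -1), Add(-2, 2)))), 2)) = Mul(5258, Pow(Add(1, Pow(Mul(Rational(1, 11), 0), 2), Mul(4, Mul(Rational(1, 11), 0))), 2)) = Mul(5258, Pow(Add(1, Pow(0, 2), Mul(4, 0)), 2)) = Mul(5258, Pow(Add(1, 0, 0), 2)) = Mul(5258, Pow(1, 2)) = Mul(5258, 1) = 5258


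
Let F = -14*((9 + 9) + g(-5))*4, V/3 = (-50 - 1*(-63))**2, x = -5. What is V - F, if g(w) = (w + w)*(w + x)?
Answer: 7115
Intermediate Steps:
g(w) = 2*w*(-5 + w) (g(w) = (w + w)*(w - 5) = (2*w)*(-5 + w) = 2*w*(-5 + w))
V = 507 (V = 3*(-50 - 1*(-63))**2 = 3*(-50 + 63)**2 = 3*13**2 = 3*169 = 507)
F = -6608 (F = -14*((9 + 9) + 2*(-5)*(-5 - 5))*4 = -14*(18 + 2*(-5)*(-10))*4 = -14*(18 + 100)*4 = -14*118*4 = -1652*4 = -6608)
V - F = 507 - 1*(-6608) = 507 + 6608 = 7115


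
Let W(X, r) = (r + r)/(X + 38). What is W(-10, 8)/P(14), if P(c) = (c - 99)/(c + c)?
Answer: -16/85 ≈ -0.18824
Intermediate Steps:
W(X, r) = 2*r/(38 + X) (W(X, r) = (2*r)/(38 + X) = 2*r/(38 + X))
P(c) = (-99 + c)/(2*c) (P(c) = (-99 + c)/((2*c)) = (-99 + c)*(1/(2*c)) = (-99 + c)/(2*c))
W(-10, 8)/P(14) = (2*8/(38 - 10))/(((½)*(-99 + 14)/14)) = (2*8/28)/(((½)*(1/14)*(-85))) = (2*8*(1/28))/(-85/28) = (4/7)*(-28/85) = -16/85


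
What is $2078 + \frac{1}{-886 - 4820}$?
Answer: $\frac{11857067}{5706} \approx 2078.0$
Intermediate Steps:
$2078 + \frac{1}{-886 - 4820} = 2078 + \frac{1}{-5706} = 2078 - \frac{1}{5706} = \frac{11857067}{5706}$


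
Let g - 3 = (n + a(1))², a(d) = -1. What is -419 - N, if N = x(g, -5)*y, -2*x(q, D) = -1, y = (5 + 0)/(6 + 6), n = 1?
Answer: -10061/24 ≈ -419.21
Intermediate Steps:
y = 5/12 ≈ 0.41667
g = 3 (g = 3 + (1 - 1)² = 3 + 0² = 3 + 0 = 3)
x(q, D) = ½ (x(q, D) = -½*(-1) = ½)
N = 5/24 (N = (½)*(5/12) = 5/24 ≈ 0.20833)
-419 - N = -419 - 1*5/24 = -419 - 5/24 = -10061/24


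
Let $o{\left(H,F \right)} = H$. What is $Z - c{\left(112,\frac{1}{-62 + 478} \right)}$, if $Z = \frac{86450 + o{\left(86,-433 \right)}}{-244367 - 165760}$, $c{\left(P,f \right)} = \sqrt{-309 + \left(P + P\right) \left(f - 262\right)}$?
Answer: $- \frac{86536}{410127} - \frac{i \sqrt{9970402}}{13} \approx -0.211 - 242.89 i$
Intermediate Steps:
$c{\left(P,f \right)} = \sqrt{-309 + 2 P \left(-262 + f\right)}$
$Z = - \frac{86536}{410127}$ ($Z = \frac{86450 + 86}{-244367 - 165760} = \frac{86536}{-410127} = 86536 \left(- \frac{1}{410127}\right) = - \frac{86536}{410127} \approx -0.211$)
$Z - c{\left(112,\frac{1}{-62 + 478} \right)} = - \frac{86536}{410127} - \sqrt{-309 - 58688 + 2 \cdot 112 \frac{1}{-62 + 478}} = - \frac{86536}{410127} - \sqrt{-309 - 58688 + 2 \cdot 112 \cdot \frac{1}{416}} = - \frac{86536}{410127} - \sqrt{-309 - 58688 + \frac{7}{13}} = - \frac{86536}{410127} - \sqrt{- \frac{766954}{13}} = - \frac{86536}{410127} - \frac{i \sqrt{9970402}}{13}$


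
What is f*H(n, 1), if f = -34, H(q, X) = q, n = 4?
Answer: -136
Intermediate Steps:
f*H(n, 1) = -34*4 = -136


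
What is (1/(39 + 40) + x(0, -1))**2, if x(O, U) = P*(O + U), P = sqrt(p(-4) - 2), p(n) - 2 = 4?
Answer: 24649/6241 ≈ 3.9495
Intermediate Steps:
p(n) = 6 (p(n) = 2 + 4 = 6)
P = 2 (P = sqrt(6 - 2) = sqrt(4) = 2)
x(O, U) = 2*O + 2*U (x(O, U) = 2*(O + U) = 2*O + 2*U)
(1/(39 + 40) + x(0, -1))**2 = (1/(39 + 40) + (2*0 + 2*(-1)))**2 = (1/79 + (0 - 2))**2 = (1/79 - 2)**2 = (-157/79)**2 = 24649/6241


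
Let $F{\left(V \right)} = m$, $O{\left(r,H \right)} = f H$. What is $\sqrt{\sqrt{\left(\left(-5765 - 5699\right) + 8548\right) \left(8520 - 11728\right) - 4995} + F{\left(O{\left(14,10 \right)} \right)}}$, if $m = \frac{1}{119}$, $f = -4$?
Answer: $\frac{\sqrt{119 + 42483 \sqrt{1038837}}}{119} \approx 55.297$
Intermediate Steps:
$m = \frac{1}{119} \approx 0.0084034$
$O{\left(r,H \right)} = - 4 H$
$F{\left(V \right)} = \frac{1}{119}$
$\sqrt{\sqrt{\left(\left(-5765 - 5699\right) + 8548\right) \left(8520 - 11728\right) - 4995} + F{\left(O{\left(14,10 \right)} \right)}} = \sqrt{\sqrt{\left(\left(-5765 - 5699\right) + 8548\right) \left(8520 - 11728\right) - 4995} + \frac{1}{119}} = \sqrt{\sqrt{\left(\left(-5765 - 5699\right) + 8548\right) \left(-3208\right) - 4995} + \frac{1}{119}} = \sqrt{\sqrt{\left(-11464 + 8548\right) \left(-3208\right) - 4995} + \frac{1}{119}} = \sqrt{\sqrt{\left(-2916\right) \left(-3208\right) - 4995} + \frac{1}{119}} = \sqrt{\sqrt{9354528 - 4995} + \frac{1}{119}} = \sqrt{\sqrt{9349533} + \frac{1}{119}} = \sqrt{3 \sqrt{1038837} + \frac{1}{119}} = \sqrt{\frac{1}{119} + 3 \sqrt{1038837}}$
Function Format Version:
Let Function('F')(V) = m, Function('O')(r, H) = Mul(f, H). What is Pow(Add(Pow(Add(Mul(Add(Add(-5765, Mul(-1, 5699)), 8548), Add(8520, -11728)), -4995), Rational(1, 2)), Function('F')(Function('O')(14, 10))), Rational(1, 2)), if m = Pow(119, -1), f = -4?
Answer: Mul(Rational(1, 119), Pow(Add(119, Mul(42483, Pow(1038837, Rational(1, 2)))), Rational(1, 2))) ≈ 55.297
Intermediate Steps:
m = Rational(1, 119) ≈ 0.0084034
Function('O')(r, H) = Mul(-4, H)
Function('F')(V) = Rational(1, 119)
Pow(Add(Pow(Add(Mul(Add(Add(-5765, Mul(-1, 5699)), 8548), Add(8520, -11728)), -4995), Rational(1, 2)), Function('F')(Function('O')(14, 10))), Rational(1, 2)) = Pow(Add(Pow(Add(Mul(Add(Add(-5765, Mul(-1, 5699)), 8548), Add(8520, -11728)), -4995), Rational(1, 2)), Rational(1, 119)), Rational(1, 2)) = Pow(Add(Pow(Add(Mul(Add(Add(-5765, -5699), 8548), -3208), -4995), Rational(1, 2)), Rational(1, 119)), Rational(1, 2)) = Pow(Add(Pow(Add(Mul(Add(-11464, 8548), -3208), -4995), Rational(1, 2)), Rational(1, 119)), Rational(1, 2)) = Pow(Add(Pow(Add(Mul(-2916, -3208), -4995), Rational(1, 2)), Rational(1, 119)), Rational(1, 2)) = Pow(Add(Pow(Add(9354528, -4995), Rational(1, 2)), Rational(1, 119)), Rational(1, 2)) = Pow(Add(Pow(9349533, Rational(1, 2)), Rational(1, 119)), Rational(1, 2)) = Pow(Add(Mul(3, Pow(1038837, Rational(1, 2))), Rational(1, 119)), Rational(1, 2)) = Pow(Add(Rational(1, 119), Mul(3, Pow(1038837, Rational(1, 2)))), Rational(1, 2))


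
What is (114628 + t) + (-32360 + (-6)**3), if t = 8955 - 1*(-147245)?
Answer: 238252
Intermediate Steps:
t = 156200 (t = 8955 + 147245 = 156200)
(114628 + t) + (-32360 + (-6)**3) = (114628 + 156200) + (-32360 + (-6)**3) = 270828 + (-32360 - 216) = 270828 - 32576 = 238252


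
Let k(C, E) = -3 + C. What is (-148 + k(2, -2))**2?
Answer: 22201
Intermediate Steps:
(-148 + k(2, -2))**2 = (-148 + (-3 + 2))**2 = (-148 - 1)**2 = (-149)**2 = 22201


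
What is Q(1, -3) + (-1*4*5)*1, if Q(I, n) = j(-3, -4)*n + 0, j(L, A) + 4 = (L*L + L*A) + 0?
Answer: -71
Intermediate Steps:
j(L, A) = -4 + L² + A*L (j(L, A) = -4 + ((L*L + L*A) + 0) = -4 + ((L² + A*L) + 0) = -4 + (L² + A*L) = -4 + L² + A*L)
Q(I, n) = 17*n (Q(I, n) = (-4 + (-3)² - 4*(-3))*n + 0 = (-4 + 9 + 12)*n + 0 = 17*n + 0 = 17*n)
Q(1, -3) + (-1*4*5)*1 = 17*(-3) + (-1*4*5)*1 = -51 - 4*5*1 = -51 - 20*1 = -51 - 20 = -71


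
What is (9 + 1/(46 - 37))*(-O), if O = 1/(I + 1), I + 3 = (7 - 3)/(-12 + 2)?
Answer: 205/54 ≈ 3.7963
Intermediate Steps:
I = -17/5 (I = -3 + (7 - 3)/(-12 + 2) = -3 + 4/(-10) = -3 + 4*(-1/10) = -3 - 2/5 = -17/5 ≈ -3.4000)
O = -5/12 (O = 1/(-17/5 + 1) = 1/(-12/5) = -5/12 ≈ -0.41667)
(9 + 1/(46 - 37))*(-O) = (9 + 1/(46 - 37))*(-1*(-5/12)) = (9 + 1/9)*(5/12) = (82/9)*(5/12) = 205/54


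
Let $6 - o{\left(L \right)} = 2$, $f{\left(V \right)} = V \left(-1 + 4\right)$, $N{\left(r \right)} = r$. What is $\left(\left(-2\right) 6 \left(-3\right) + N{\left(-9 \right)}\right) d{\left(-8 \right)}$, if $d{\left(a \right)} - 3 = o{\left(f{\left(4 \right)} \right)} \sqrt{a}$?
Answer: $81 + 216 i \sqrt{2} \approx 81.0 + 305.47 i$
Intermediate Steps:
$f{\left(V \right)} = 3 V$ ($f{\left(V \right)} = V 3 = 3 V$)
$o{\left(L \right)} = 4$ ($o{\left(L \right)} = 6 - 2 = 4$)
$d{\left(a \right)} = 3 + 4 \sqrt{a}$
$\left(\left(-2\right) 6 \left(-3\right) + N{\left(-9 \right)}\right) d{\left(-8 \right)} = \left(\left(-2\right) 6 \left(-3\right) - 9\right) \left(3 + 4 \sqrt{-8}\right) = \left(\left(-12\right) \left(-3\right) - 9\right) \left(3 + 4 \cdot 2 i \sqrt{2}\right) = \left(36 - 9\right) \left(3 + 8 i \sqrt{2}\right) = 27 \left(3 + 8 i \sqrt{2}\right) = 81 + 216 i \sqrt{2}$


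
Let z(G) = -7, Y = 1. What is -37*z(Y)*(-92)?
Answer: -23828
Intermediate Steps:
-37*z(Y)*(-92) = -37*(-7)*(-92) = 259*(-92) = -23828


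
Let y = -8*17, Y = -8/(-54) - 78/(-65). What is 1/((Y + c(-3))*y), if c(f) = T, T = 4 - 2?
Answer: -135/61472 ≈ -0.0021961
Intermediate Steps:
Y = 182/135 (Y = -8*(-1/54) - 78*(-1/65) = 4/27 + 6/5 = 182/135 ≈ 1.3481)
T = 2
c(f) = 2
y = -136
1/((Y + c(-3))*y) = 1/((182/135 + 2)*(-136)) = 1/((452/135)*(-136)) = 1/(-61472/135) = -135/61472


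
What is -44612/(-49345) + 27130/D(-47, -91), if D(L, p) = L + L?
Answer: -667268161/2319215 ≈ -287.71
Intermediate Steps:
D(L, p) = 2*L
-44612/(-49345) + 27130/D(-47, -91) = -44612/(-49345) + 27130/((2*(-47))) = -44612*(-1/49345) + 27130/(-94) = 44612/49345 + 27130*(-1/94) = 44612/49345 - 13565/47 = -667268161/2319215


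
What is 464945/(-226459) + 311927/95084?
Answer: 2402713283/1957511596 ≈ 1.2274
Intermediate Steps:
464945/(-226459) + 311927/95084 = 464945*(-1/226459) + 311927*(1/95084) = -464945/226459 + 28357/8644 = 2402713283/1957511596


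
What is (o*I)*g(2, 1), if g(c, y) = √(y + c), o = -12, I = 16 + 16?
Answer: -384*√3 ≈ -665.11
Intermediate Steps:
I = 32
g(c, y) = √(c + y)
(o*I)*g(2, 1) = (-12*32)*√(2 + 1) = -384*√3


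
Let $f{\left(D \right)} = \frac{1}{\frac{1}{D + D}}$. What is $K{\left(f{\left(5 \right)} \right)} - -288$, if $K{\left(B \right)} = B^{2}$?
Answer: $388$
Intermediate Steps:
$f{\left(D \right)} = 2 D$ ($f{\left(D \right)} = \frac{1}{\frac{1}{2 D}} = \frac{1}{\frac{1}{2} \frac{1}{D}} = 2 D$)
$K{\left(f{\left(5 \right)} \right)} - -288 = \left(2 \cdot 5\right)^{2} - -288 = 10^{2} + 288 = 100 + 288 = 388$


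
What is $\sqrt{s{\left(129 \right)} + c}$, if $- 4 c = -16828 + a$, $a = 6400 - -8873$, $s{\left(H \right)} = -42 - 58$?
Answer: $\frac{\sqrt{1155}}{2} \approx 16.993$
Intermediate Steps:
$s{\left(H \right)} = -100$ ($s{\left(H \right)} = -42 - 58 = -100$)
$a = 15273$ ($a = 6400 + 8873 = 15273$)
$c = \frac{1555}{4}$ ($c = - \frac{-16828 + 15273}{4} = \left(- \frac{1}{4}\right) \left(-1555\right) = \frac{1555}{4} \approx 388.75$)
$\sqrt{s{\left(129 \right)} + c} = \sqrt{-100 + \frac{1555}{4}} = \sqrt{\frac{1155}{4}} = \frac{\sqrt{1155}}{2}$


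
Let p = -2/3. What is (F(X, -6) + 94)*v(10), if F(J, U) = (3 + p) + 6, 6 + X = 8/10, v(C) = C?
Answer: 3070/3 ≈ 1023.3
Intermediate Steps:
p = -⅔ (p = -2*⅓ = -⅔ ≈ -0.66667)
X = -26/5 (X = -6 + 8/10 = -6 + 8*(⅒) = -6 + ⅘ = -26/5 ≈ -5.2000)
F(J, U) = 25/3 (F(J, U) = (3 - ⅔) + 6 = 7/3 + 6 = 25/3)
(F(X, -6) + 94)*v(10) = (25/3 + 94)*10 = (307/3)*10 = 3070/3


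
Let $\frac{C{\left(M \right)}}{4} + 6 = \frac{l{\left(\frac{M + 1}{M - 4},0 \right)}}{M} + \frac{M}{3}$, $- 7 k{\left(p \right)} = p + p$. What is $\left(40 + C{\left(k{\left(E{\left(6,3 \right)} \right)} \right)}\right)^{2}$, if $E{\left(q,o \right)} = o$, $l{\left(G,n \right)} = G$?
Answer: $\frac{28654609}{127449} \approx 224.83$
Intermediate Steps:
$k{\left(p \right)} = - \frac{2 p}{7}$ ($k{\left(p \right)} = - \frac{p + p}{7} = - \frac{2 p}{7}$)
$C{\left(M \right)} = -24 + \frac{4 M}{3} + \frac{4 \left(1 + M\right)}{M \left(-4 + M\right)}$ ($C{\left(M \right)} = -24 + 4 \left(\frac{\left(M + 1\right) \frac{1}{M - 4}}{M} + \frac{M}{3}\right) = -24 + 4 \left(\frac{\left(1 + M\right) \frac{1}{-4 + M}}{M} + M \frac{1}{3}\right) = -24 + 4 \left(\frac{\frac{1}{-4 + M} \left(1 + M\right)}{M} + \frac{M}{3}\right) = -24 + 4 \left(\frac{1 + M}{M \left(-4 + M\right)} + \frac{M}{3}\right) = -24 + 4 \left(\frac{M}{3} + \frac{1 + M}{M \left(-4 + M\right)}\right) = -24 + \left(\frac{4 M}{3} + \frac{4 \left(1 + M\right)}{M \left(-4 + M\right)}\right) = -24 + \frac{4 M}{3} + \frac{4 \left(1 + M\right)}{M \left(-4 + M\right)}$)
$\left(40 + C{\left(k{\left(E{\left(6,3 \right)} \right)} \right)}\right)^{2} = \left(40 + \frac{4 \left(3 + 3 \left(\left(- \frac{2}{7}\right) 3\right) + \left(- \frac{2}{7}\right) 3 \left(-18 - \frac{6}{7}\right) \left(-4 - \frac{6}{7}\right)\right)}{3 \left(\left(- \frac{2}{7}\right) 3\right) \left(-4 - \frac{6}{7}\right)}\right)^{2} = \left(40 + \frac{4 \left(3 + 3 \left(- \frac{6}{7}\right) - \frac{6 \left(-18 - \frac{6}{7}\right) \left(-4 - \frac{6}{7}\right)}{7}\right)}{3 \left(- \frac{6}{7}\right) \left(-4 - \frac{6}{7}\right)}\right)^{2} = \left(40 + \frac{4}{3} \left(- \frac{7}{6}\right) \frac{1}{- \frac{34}{7}} \left(3 - \frac{18}{7} - \left(- \frac{792}{49}\right) \left(- \frac{34}{7}\right)\right)\right)^{2} = \left(40 + \frac{4}{3} \left(- \frac{7}{6}\right) \left(- \frac{7}{34}\right) \left(3 - \frac{18}{7} - \frac{26928}{343}\right)\right)^{2} = \left(40 + \frac{4}{3} \left(- \frac{7}{6}\right) \left(- \frac{7}{34}\right) \left(- \frac{26781}{343}\right)\right)^{2} = \left(40 - \frac{8927}{357}\right)^{2} = \left(\frac{5353}{357}\right)^{2} = \frac{28654609}{127449}$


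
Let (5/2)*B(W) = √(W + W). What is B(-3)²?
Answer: -24/25 ≈ -0.96000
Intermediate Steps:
B(W) = 2*√2*√W/5 (B(W) = 2*√(W + W)/5 = 2*√(2*W)/5 = 2*(√2*√W)/5 = 2*√2*√W/5)
B(-3)² = (2*√2*√(-3)/5)² = (2*√2*(I*√3)/5)² = (2*I*√6/5)² = -24/25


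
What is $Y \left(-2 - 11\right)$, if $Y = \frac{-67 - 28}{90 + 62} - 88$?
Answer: $\frac{9217}{8} \approx 1152.1$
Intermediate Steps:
$Y = - \frac{709}{8}$ ($Y = - \frac{95}{152} - 88 = \left(-95\right) \frac{1}{152} - 88 = - \frac{5}{8} - 88 = - \frac{709}{8} \approx -88.625$)
$Y \left(-2 - 11\right) = - \frac{709 \left(-2 - 11\right)}{8} = \left(- \frac{709}{8}\right) \left(-13\right) = \frac{9217}{8}$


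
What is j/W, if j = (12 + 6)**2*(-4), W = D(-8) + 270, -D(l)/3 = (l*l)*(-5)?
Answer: -216/205 ≈ -1.0537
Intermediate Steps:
D(l) = 15*l**2 (D(l) = -3*l*l*(-5) = -3*l**2*(-5) = -(-15)*l**2 = 15*l**2)
W = 1230 (W = 15*(-8)**2 + 270 = 15*64 + 270 = 960 + 270 = 1230)
j = -1296 (j = 18**2*(-4) = 324*(-4) = -1296)
j/W = -1296/1230 = -1296*1/1230 = -216/205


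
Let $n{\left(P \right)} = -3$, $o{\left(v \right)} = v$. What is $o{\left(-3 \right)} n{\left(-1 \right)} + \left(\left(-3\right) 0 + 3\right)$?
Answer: $12$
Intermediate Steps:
$o{\left(-3 \right)} n{\left(-1 \right)} + \left(\left(-3\right) 0 + 3\right) = \left(-3\right) \left(-3\right) + \left(\left(-3\right) 0 + 3\right) = 9 + \left(0 + 3\right) = 9 + 3 = 12$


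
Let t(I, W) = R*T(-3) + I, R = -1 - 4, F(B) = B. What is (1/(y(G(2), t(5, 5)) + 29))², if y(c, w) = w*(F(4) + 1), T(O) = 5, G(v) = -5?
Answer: 1/5041 ≈ 0.00019837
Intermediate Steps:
R = -5
t(I, W) = -25 + I (t(I, W) = -5*5 + I = -25 + I)
y(c, w) = 5*w (y(c, w) = w*(4 + 1) = w*5 = 5*w)
(1/(y(G(2), t(5, 5)) + 29))² = (1/(5*(-25 + 5) + 29))² = (1/(5*(-20) + 29))² = (1/(-100 + 29))² = (1/(-71))² = (-1/71)² = 1/5041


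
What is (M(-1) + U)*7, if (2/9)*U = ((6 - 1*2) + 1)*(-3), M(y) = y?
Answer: -959/2 ≈ -479.50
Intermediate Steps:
U = -135/2 (U = 9*(((6 - 1*2) + 1)*(-3))/2 = 9*(((6 - 2) + 1)*(-3))/2 = 9*((4 + 1)*(-3))/2 = 9*(5*(-3))/2 = (9/2)*(-15) = -135/2 ≈ -67.500)
(M(-1) + U)*7 = (-1 - 135/2)*7 = -137/2*7 = -959/2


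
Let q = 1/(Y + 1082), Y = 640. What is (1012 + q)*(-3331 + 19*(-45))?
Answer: -521056835/123 ≈ -4.2362e+6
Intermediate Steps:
q = 1/1722 (q = 1/(640 + 1082) = 1/1722 ≈ 0.00058072)
(1012 + q)*(-3331 + 19*(-45)) = (1012 + 1/1722)*(-3331 + 19*(-45)) = 1742665*(-3331 - 855)/1722 = (1742665/1722)*(-4186) = -521056835/123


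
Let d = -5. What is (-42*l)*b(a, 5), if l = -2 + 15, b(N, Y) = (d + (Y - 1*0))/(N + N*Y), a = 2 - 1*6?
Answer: 0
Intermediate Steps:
a = -4 (a = 2 - 6 = -4)
b(N, Y) = (-5 + Y)/(N + N*Y) (b(N, Y) = (-5 + (Y - 1*0))/(N + N*Y) = (-5 + (Y + 0))/(N + N*Y) = (-5 + Y)/(N + N*Y))
l = 13
(-42*l)*b(a, 5) = (-42*13)*((-5 + 5)/((-4)*(1 + 5))) = -(-273)*0/(2*6) = -546*0 = 0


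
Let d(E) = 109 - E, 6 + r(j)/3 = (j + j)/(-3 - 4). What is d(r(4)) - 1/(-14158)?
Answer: 12926261/99106 ≈ 130.43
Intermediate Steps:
r(j) = -18 - 6*j/7 (r(j) = -18 + 3*((j + j)/(-3 - 4)) = -18 + 3*((2*j)/(-7)) = -18 + 3*((2*j)*(-1/7)) = -18 + 3*(-2*j/7) = -18 - 6*j/7)
d(r(4)) - 1/(-14158) = (109 - (-18 - 6/7*4)) - 1/(-14158) = (109 - (-18 - 24/7)) - 1*(-1/14158) = (109 - 1*(-150/7)) + 1/14158 = (109 + 150/7) + 1/14158 = 913/7 + 1/14158 = 12926261/99106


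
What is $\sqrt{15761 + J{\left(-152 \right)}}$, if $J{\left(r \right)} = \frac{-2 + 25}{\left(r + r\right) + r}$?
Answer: $\frac{\sqrt{819317202}}{228} \approx 125.54$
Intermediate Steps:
$J{\left(r \right)} = \frac{23}{3 r}$ ($J{\left(r \right)} = \frac{23}{2 r + r} = \frac{23}{3 r}$)
$\sqrt{15761 + J{\left(-152 \right)}} = \sqrt{15761 + \frac{23}{3 \left(-152\right)}} = \sqrt{15761 + \frac{23}{3} \left(- \frac{1}{152}\right)} = \sqrt{15761 - \frac{23}{456}} = \sqrt{\frac{7186993}{456}} = \frac{\sqrt{819317202}}{228}$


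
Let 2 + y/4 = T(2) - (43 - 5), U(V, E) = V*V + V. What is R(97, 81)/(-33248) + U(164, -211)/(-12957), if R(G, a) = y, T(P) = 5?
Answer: -74823075/35899528 ≈ -2.0842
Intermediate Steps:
U(V, E) = V + V² (U(V, E) = V² + V = V + V²)
y = -140 (y = -8 + 4*(5 - (43 - 5)) = -8 + 4*(5 - 1*38) = -8 + 4*(5 - 38) = -8 + 4*(-33) = -8 - 132 = -140)
R(G, a) = -140
R(97, 81)/(-33248) + U(164, -211)/(-12957) = -140/(-33248) + (164*(1 + 164))/(-12957) = -140*(-1/33248) + (164*165)*(-1/12957) = 35/8312 + 27060*(-1/12957) = 35/8312 - 9020/4319 = -74823075/35899528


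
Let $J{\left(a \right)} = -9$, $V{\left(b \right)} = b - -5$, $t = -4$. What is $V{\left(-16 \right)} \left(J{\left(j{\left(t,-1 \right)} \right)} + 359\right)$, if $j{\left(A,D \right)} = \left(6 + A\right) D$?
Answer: $-3850$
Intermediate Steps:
$j{\left(A,D \right)} = D \left(6 + A\right)$
$V{\left(b \right)} = 5 + b$ ($V{\left(b \right)} = b + 5 = 5 + b$)
$V{\left(-16 \right)} \left(J{\left(j{\left(t,-1 \right)} \right)} + 359\right) = \left(5 - 16\right) \left(-9 + 359\right) = \left(-11\right) 350 = -3850$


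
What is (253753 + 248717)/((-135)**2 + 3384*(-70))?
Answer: -11166/4859 ≈ -2.2980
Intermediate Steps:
(253753 + 248717)/((-135)**2 + 3384*(-70)) = 502470/(18225 - 236880) = 502470/(-218655) = 502470*(-1/218655) = -11166/4859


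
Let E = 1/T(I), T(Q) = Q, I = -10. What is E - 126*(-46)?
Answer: 57959/10 ≈ 5795.9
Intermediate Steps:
E = -⅒ (E = 1/(-10) = -⅒ ≈ -0.10000)
E - 126*(-46) = -⅒ - 126*(-46) = -⅒ + 5796 = 57959/10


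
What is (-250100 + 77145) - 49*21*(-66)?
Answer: -105041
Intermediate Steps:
(-250100 + 77145) - 49*21*(-66) = -172955 - 1029*(-66) = -172955 + 67914 = -105041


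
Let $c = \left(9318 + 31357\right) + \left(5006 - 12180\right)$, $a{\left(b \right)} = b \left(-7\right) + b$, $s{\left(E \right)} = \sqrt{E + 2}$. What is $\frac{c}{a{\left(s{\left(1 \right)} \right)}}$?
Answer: $- \frac{11167 \sqrt{3}}{6} \approx -3223.6$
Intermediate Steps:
$s{\left(E \right)} = \sqrt{2 + E}$
$a{\left(b \right)} = - 6 b$ ($a{\left(b \right)} = - 7 b + b = - 6 b$)
$c = 33501$ ($c = 40675 - 7174 = 33501$)
$\frac{c}{a{\left(s{\left(1 \right)} \right)}} = \frac{33501}{\left(-6\right) \sqrt{2 + 1}} = \frac{33501}{\left(-6\right) \sqrt{3}} = 33501 \left(- \frac{\sqrt{3}}{18}\right) = - \frac{11167 \sqrt{3}}{6}$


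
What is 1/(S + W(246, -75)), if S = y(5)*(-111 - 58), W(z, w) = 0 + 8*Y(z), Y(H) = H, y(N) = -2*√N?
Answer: 492/825451 - 169*√5/1650902 ≈ 0.00036714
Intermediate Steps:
W(z, w) = 8*z (W(z, w) = 0 + 8*z = 8*z)
S = 338*√5 (S = (-2*√5)*(-111 - 58) = -2*√5*(-169) = 338*√5 ≈ 755.79)
1/(S + W(246, -75)) = 1/(338*√5 + 8*246) = 1/(338*√5 + 1968) = 1/(1968 + 338*√5)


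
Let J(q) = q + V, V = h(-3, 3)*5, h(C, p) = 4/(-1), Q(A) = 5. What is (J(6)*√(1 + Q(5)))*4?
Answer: -56*√6 ≈ -137.17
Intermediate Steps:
h(C, p) = -4 (h(C, p) = 4*(-1) = -4)
V = -20 (V = -4*5 = -20)
J(q) = -20 + q (J(q) = q - 20 = -20 + q)
(J(6)*√(1 + Q(5)))*4 = ((-20 + 6)*√(1 + 5))*4 = -14*√6*4 = -56*√6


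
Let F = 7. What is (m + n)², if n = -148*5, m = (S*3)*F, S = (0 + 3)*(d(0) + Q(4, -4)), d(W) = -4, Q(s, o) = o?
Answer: 1547536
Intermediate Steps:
S = -24 (S = (0 + 3)*(-4 - 4) = 3*(-8) = -24)
m = -504 (m = -24*3*7 = -72*7 = -504)
n = -740
(m + n)² = (-504 - 740)² = (-1244)² = 1547536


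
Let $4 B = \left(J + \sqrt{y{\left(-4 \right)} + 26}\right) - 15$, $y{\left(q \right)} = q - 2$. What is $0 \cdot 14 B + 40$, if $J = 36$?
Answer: $40$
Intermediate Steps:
$y{\left(q \right)} = -2 + q$
$B = \frac{21}{4} + \frac{\sqrt{5}}{2}$ ($B = \frac{\left(36 + \sqrt{\left(-2 - 4\right) + 26}\right) - 15}{4} = \frac{\left(36 + \sqrt{-6 + 26}\right) - 15}{4} = \frac{\left(36 + \sqrt{20}\right) - 15}{4} = \frac{\left(36 + 2 \sqrt{5}\right) - 15}{4} = \frac{21 + 2 \sqrt{5}}{4} = \frac{21}{4} + \frac{\sqrt{5}}{2} \approx 6.368$)
$0 \cdot 14 B + 40 = 0 \cdot 14 \left(\frac{21}{4} + \frac{\sqrt{5}}{2}\right) + 40 = 0 \left(\frac{21}{4} + \frac{\sqrt{5}}{2}\right) + 40 = 0 + 40 = 40$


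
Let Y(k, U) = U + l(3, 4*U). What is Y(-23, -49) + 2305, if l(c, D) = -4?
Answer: 2252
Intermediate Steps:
Y(k, U) = -4 + U (Y(k, U) = U - 4 = -4 + U)
Y(-23, -49) + 2305 = (-4 - 49) + 2305 = -53 + 2305 = 2252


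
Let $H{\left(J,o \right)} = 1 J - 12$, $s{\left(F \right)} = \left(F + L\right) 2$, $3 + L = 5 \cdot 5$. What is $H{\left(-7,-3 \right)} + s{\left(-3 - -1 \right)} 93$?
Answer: $3701$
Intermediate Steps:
$L = 22$ ($L = -3 + 5 \cdot 5 = -3 + 25 = 22$)
$s{\left(F \right)} = 44 + 2 F$ ($s{\left(F \right)} = \left(F + 22\right) 2 = \left(22 + F\right) 2 = 44 + 2 F$)
$H{\left(J,o \right)} = -12 + J$ ($H{\left(J,o \right)} = J - 12 = -12 + J$)
$H{\left(-7,-3 \right)} + s{\left(-3 - -1 \right)} 93 = \left(-12 - 7\right) + \left(44 + 2 \left(-3 - -1\right)\right) 93 = -19 + \left(44 + 2 \left(-3 + 1\right)\right) 93 = -19 + \left(44 + 2 \left(-2\right)\right) 93 = -19 + \left(44 - 4\right) 93 = -19 + 40 \cdot 93 = -19 + 3720 = 3701$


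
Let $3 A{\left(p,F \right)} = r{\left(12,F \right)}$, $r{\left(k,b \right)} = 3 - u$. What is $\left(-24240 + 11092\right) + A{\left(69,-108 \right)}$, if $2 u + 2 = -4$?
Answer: $-13146$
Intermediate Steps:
$u = -3$ ($u = -1 + \frac{1}{2} \left(-4\right) = -1 - 2 = -3$)
$r{\left(k,b \right)} = 6$ ($r{\left(k,b \right)} = 3 - -3 = 3 + 3 = 6$)
$A{\left(p,F \right)} = 2$ ($A{\left(p,F \right)} = \frac{1}{3} \cdot 6 = 2$)
$\left(-24240 + 11092\right) + A{\left(69,-108 \right)} = \left(-24240 + 11092\right) + 2 = -13148 + 2 = -13146$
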